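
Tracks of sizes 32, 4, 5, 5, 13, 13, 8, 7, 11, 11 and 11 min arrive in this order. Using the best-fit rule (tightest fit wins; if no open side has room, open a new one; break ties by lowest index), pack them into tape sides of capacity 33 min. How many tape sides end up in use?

  32 → side 1 (new)  [load 32/33]
  4 → side 2 (new)  [load 4/33]
  5 → side 2  [load 9/33]
  5 → side 2  [load 14/33]
  13 → side 2  [load 27/33]
  13 → side 3 (new)  [load 13/33]
  8 → side 3  [load 21/33]
  7 → side 3  [load 28/33]
  11 → side 4 (new)  [load 11/33]
  11 → side 4  [load 22/33]
  11 → side 4  [load 33/33]
4 tape sides opened.

4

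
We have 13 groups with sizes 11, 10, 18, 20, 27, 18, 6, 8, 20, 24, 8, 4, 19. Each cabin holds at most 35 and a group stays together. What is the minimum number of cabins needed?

Total = 27 + 24 + 20 + 20 + 19 + 18 + 18 + 11 + 10 + 8 + 8 + 6 + 4 = 193.
Lower bound: ⌈193/35⌉ = 6 cabins.
Also, 7 groups each exceed 35/2, and no two of those can share a cabin, so at least 7 cabins are needed.
A packing using 7 cabins:
  cabin 1: 27 + 8 = 35
  cabin 2: 24 + 11 = 35
  cabin 3: 20 + 10 + 4 = 34
  cabin 4: 20 + 8 + 6 = 34
  cabin 5: 19 = 19
  cabin 6: 18 = 18
  cabin 7: 18 = 18
This matches the lower bound, so 7 is optimal.

7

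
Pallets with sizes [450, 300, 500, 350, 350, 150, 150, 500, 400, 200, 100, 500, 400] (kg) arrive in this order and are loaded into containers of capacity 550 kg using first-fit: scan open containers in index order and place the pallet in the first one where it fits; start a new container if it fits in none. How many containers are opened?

  450 → container 1 (new)  [load 450/550]
  300 → container 2 (new)  [load 300/550]
  500 → container 3 (new)  [load 500/550]
  350 → container 4 (new)  [load 350/550]
  350 → container 5 (new)  [load 350/550]
  150 → container 2  [load 450/550]
  150 → container 4  [load 500/550]
  500 → container 6 (new)  [load 500/550]
  400 → container 7 (new)  [load 400/550]
  200 → container 5  [load 550/550]
  100 → container 1  [load 550/550]
  500 → container 8 (new)  [load 500/550]
  400 → container 9 (new)  [load 400/550]
9 containers opened.

9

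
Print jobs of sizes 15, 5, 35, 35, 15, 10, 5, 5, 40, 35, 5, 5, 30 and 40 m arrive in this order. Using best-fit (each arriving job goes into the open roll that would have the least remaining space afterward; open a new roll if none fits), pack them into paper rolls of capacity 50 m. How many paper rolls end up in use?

  15 → roll 1 (new)  [load 15/50]
  5 → roll 1  [load 20/50]
  35 → roll 2 (new)  [load 35/50]
  35 → roll 3 (new)  [load 35/50]
  15 → roll 2  [load 50/50]
  10 → roll 3  [load 45/50]
  5 → roll 3  [load 50/50]
  5 → roll 1  [load 25/50]
  40 → roll 4 (new)  [load 40/50]
  35 → roll 5 (new)  [load 35/50]
  5 → roll 4  [load 45/50]
  5 → roll 4  [load 50/50]
  30 → roll 6 (new)  [load 30/50]
  40 → roll 7 (new)  [load 40/50]
7 paper rolls opened.

7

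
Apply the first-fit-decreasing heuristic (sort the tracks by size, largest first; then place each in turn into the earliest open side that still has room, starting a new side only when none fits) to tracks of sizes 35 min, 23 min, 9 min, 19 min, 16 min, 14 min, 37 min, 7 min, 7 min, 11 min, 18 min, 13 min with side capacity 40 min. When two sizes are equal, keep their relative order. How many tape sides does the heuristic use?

6

Sorted descending: 37, 35, 23, 19, 18, 16, 14, 13, 11, 9, 7, 7.
  37 → side 1 (new)  [load 37/40]
  35 → side 2 (new)  [load 35/40]
  23 → side 3 (new)  [load 23/40]
  19 → side 4 (new)  [load 19/40]
  18 → side 4  [load 37/40]
  16 → side 3  [load 39/40]
  14 → side 5 (new)  [load 14/40]
  13 → side 5  [load 27/40]
  11 → side 5  [load 38/40]
  9 → side 6 (new)  [load 9/40]
  7 → side 6  [load 16/40]
  7 → side 6  [load 23/40]
6 tape sides opened.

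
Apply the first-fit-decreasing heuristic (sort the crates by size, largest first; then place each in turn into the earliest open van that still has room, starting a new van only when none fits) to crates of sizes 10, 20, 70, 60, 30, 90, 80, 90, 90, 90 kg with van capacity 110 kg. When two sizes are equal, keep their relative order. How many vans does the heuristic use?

Sorted descending: 90, 90, 90, 90, 80, 70, 60, 30, 20, 10.
  90 → van 1 (new)  [load 90/110]
  90 → van 2 (new)  [load 90/110]
  90 → van 3 (new)  [load 90/110]
  90 → van 4 (new)  [load 90/110]
  80 → van 5 (new)  [load 80/110]
  70 → van 6 (new)  [load 70/110]
  60 → van 7 (new)  [load 60/110]
  30 → van 5  [load 110/110]
  20 → van 1  [load 110/110]
  10 → van 2  [load 100/110]
7 vans opened.

7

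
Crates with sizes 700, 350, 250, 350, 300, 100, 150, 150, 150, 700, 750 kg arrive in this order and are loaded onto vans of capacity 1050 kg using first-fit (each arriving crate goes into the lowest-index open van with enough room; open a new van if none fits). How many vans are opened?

5

  700 → van 1 (new)  [load 700/1050]
  350 → van 1  [load 1050/1050]
  250 → van 2 (new)  [load 250/1050]
  350 → van 2  [load 600/1050]
  300 → van 2  [load 900/1050]
  100 → van 2  [load 1000/1050]
  150 → van 3 (new)  [load 150/1050]
  150 → van 3  [load 300/1050]
  150 → van 3  [load 450/1050]
  700 → van 4 (new)  [load 700/1050]
  750 → van 5 (new)  [load 750/1050]
5 vans opened.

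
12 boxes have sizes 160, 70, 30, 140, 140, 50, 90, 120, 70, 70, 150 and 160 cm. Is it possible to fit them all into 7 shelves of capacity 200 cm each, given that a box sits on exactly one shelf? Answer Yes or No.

Total = 1250 cm; ⌈1250/200⌉ = 7.
The bound of 7 does not rule out 7, but exhaustive search shows no assignment into 7 shelves of capacity 200 cm exists — the minimum is 8.

No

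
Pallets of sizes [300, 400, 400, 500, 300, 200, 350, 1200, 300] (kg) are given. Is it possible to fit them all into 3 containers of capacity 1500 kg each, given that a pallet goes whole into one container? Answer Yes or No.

A valid assignment using 3 containers:
  container 1: 1200 + 300 = 1500
  container 2: 500 + 400 + 400 + 200 = 1500
  container 3: 350 + 300 + 300 = 950
Every load is within 1500 kg, so 3 containers suffice.

Yes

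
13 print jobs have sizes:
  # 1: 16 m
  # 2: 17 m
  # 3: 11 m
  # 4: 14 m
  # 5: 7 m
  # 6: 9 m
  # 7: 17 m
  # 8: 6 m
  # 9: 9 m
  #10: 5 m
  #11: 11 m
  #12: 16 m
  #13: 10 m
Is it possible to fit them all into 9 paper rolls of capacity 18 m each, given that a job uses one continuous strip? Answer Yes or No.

Yes

A valid assignment using 9 paper rolls:
  roll 1: 17 = 17
  roll 2: 17 = 17
  roll 3: 16 = 16
  roll 4: 16 = 16
  roll 5: 14 = 14
  roll 6: 11 + 7 = 18
  roll 7: 11 + 6 = 17
  roll 8: 10 + 5 = 15
  roll 9: 9 + 9 = 18
Every load is within 18 m, so 9 paper rolls suffice.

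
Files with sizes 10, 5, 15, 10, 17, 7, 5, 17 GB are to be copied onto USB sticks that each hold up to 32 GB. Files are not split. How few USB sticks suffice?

3

Total = 17 + 17 + 15 + 10 + 10 + 7 + 5 + 5 = 86 GB.
Lower bound: ⌈86/32⌉ = 3 USB sticks.
A packing using 3 USB sticks:
  USB stick 1: 17 + 15 = 32
  USB stick 2: 17 + 10 + 5 = 32
  USB stick 3: 10 + 7 + 5 = 22
This matches the lower bound, so 3 is optimal.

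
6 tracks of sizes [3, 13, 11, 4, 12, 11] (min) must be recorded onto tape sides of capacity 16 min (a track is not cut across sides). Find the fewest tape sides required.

4

Total = 13 + 12 + 11 + 11 + 4 + 3 = 54 min.
Lower bound: ⌈54/16⌉ = 4 tape sides.
A packing using 4 tape sides:
  side 1: 13 + 3 = 16
  side 2: 12 + 4 = 16
  side 3: 11 = 11
  side 4: 11 = 11
This matches the lower bound, so 4 is optimal.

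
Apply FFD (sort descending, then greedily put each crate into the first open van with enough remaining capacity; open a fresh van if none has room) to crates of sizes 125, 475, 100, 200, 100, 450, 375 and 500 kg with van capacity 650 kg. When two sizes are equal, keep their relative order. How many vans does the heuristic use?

Sorted descending: 500, 475, 450, 375, 200, 125, 100, 100.
  500 → van 1 (new)  [load 500/650]
  475 → van 2 (new)  [load 475/650]
  450 → van 3 (new)  [load 450/650]
  375 → van 4 (new)  [load 375/650]
  200 → van 3  [load 650/650]
  125 → van 1  [load 625/650]
  100 → van 2  [load 575/650]
  100 → van 4  [load 475/650]
4 vans opened.

4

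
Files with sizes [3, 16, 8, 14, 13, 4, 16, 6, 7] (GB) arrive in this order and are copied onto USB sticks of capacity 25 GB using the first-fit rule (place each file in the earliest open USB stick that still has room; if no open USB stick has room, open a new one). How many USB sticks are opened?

  3 → USB stick 1 (new)  [load 3/25]
  16 → USB stick 1  [load 19/25]
  8 → USB stick 2 (new)  [load 8/25]
  14 → USB stick 2  [load 22/25]
  13 → USB stick 3 (new)  [load 13/25]
  4 → USB stick 1  [load 23/25]
  16 → USB stick 4 (new)  [load 16/25]
  6 → USB stick 3  [load 19/25]
  7 → USB stick 4  [load 23/25]
4 USB sticks opened.

4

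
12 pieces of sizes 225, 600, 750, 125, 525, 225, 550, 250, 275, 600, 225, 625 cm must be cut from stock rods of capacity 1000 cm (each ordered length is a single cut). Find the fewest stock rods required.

Total = 750 + 625 + 600 + 600 + 550 + 525 + 275 + 250 + 225 + 225 + 225 + 125 = 4975 cm.
Lower bound: ⌈4975/1000⌉ = 5 stock rods.
Also, 6 pieces each exceed 500 cm, and no two of those can share a stock rod, so at least 6 stock rods are needed.
A packing using 6 stock rods:
  stock rod 1: 750 + 250 = 1000
  stock rod 2: 625 + 275 = 900
  stock rod 3: 600 + 225 + 125 = 950
  stock rod 4: 600 + 225 = 825
  stock rod 5: 550 + 225 = 775
  stock rod 6: 525 = 525
This matches the lower bound, so 6 is optimal.

6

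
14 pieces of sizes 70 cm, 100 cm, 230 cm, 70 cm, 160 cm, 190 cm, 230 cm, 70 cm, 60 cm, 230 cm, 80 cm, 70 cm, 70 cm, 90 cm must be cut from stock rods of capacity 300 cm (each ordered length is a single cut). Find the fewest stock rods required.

6

Total = 230 + 230 + 230 + 190 + 160 + 100 + 90 + 80 + 70 + 70 + 70 + 70 + 70 + 60 = 1720 cm.
Lower bound: ⌈1720/300⌉ = 6 stock rods.
A packing using 6 stock rods:
  stock rod 1: 230 + 70 = 300
  stock rod 2: 230 + 70 = 300
  stock rod 3: 230 + 70 = 300
  stock rod 4: 190 + 100 = 290
  stock rod 5: 160 + 90 = 250
  stock rod 6: 80 + 70 + 70 + 60 = 280
This matches the lower bound, so 6 is optimal.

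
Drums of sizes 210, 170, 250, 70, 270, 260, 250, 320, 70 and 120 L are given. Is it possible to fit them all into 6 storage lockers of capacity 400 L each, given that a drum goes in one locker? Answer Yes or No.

A valid assignment using 6 storage lockers:
  locker 1: 320 + 70 = 390
  locker 2: 270 + 120 = 390
  locker 3: 260 + 70 = 330
  locker 4: 250 = 250
  locker 5: 250 = 250
  locker 6: 210 + 170 = 380
Every load is within 400 L, so 6 storage lockers suffice.

Yes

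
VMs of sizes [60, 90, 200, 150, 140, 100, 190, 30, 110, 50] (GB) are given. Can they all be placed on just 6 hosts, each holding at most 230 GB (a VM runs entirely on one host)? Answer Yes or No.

A valid assignment using 6 hosts:
  host 1: 200 + 30 = 230
  host 2: 190 = 190
  host 3: 150 + 60 = 210
  host 4: 140 + 90 = 230
  host 5: 110 + 100 = 210
  host 6: 50 = 50
Every load is within 230 GB, so 6 hosts suffice.

Yes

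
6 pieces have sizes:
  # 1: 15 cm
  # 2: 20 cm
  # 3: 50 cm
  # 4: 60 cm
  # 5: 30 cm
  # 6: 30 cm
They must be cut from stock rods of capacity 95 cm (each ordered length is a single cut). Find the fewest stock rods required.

Total = 60 + 50 + 30 + 30 + 20 + 15 = 205 cm.
Lower bound: ⌈205/95⌉ = 3 stock rods.
A packing using 3 stock rods:
  stock rod 1: 60 + 30 = 90
  stock rod 2: 50 + 30 + 15 = 95
  stock rod 3: 20 = 20
This matches the lower bound, so 3 is optimal.

3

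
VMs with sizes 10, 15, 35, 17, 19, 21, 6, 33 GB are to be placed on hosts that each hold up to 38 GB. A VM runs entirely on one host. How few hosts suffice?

5

Total = 35 + 33 + 21 + 19 + 17 + 15 + 10 + 6 = 156 GB.
Lower bound: ⌈156/38⌉ = 5 hosts.
A packing using 5 hosts:
  host 1: 35 = 35
  host 2: 33 = 33
  host 3: 21 + 17 = 38
  host 4: 19 + 15 = 34
  host 5: 10 + 6 = 16
This matches the lower bound, so 5 is optimal.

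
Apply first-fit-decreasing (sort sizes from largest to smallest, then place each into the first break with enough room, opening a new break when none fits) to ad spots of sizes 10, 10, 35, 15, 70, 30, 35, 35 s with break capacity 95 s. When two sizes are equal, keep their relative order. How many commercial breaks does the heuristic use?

Sorted descending: 70, 35, 35, 35, 30, 15, 10, 10.
  70 → break 1 (new)  [load 70/95]
  35 → break 2 (new)  [load 35/95]
  35 → break 2  [load 70/95]
  35 → break 3 (new)  [load 35/95]
  30 → break 3  [load 65/95]
  15 → break 1  [load 85/95]
  10 → break 1  [load 95/95]
  10 → break 2  [load 80/95]
3 commercial breaks opened.

3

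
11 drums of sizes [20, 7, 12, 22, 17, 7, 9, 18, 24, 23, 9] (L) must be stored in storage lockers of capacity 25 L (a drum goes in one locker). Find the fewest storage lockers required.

8

Total = 24 + 23 + 22 + 20 + 18 + 17 + 12 + 9 + 9 + 7 + 7 = 168 L.
Lower bound: ⌈168/25⌉ = 7 storage lockers.
A packing using 8 storage lockers:
  locker 1: 24 = 24
  locker 2: 23 = 23
  locker 3: 22 = 22
  locker 4: 20 = 20
  locker 5: 18 + 7 = 25
  locker 6: 17 + 7 = 24
  locker 7: 12 + 9 = 21
  locker 8: 9 = 9
No arrangement into 7 storage lockers stays within capacity, so 8 is optimal.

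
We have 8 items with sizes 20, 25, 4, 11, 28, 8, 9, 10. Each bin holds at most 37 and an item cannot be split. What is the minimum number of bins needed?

Total = 28 + 25 + 20 + 11 + 10 + 9 + 8 + 4 = 115.
Lower bound: ⌈115/37⌉ = 4 bins.
A packing using 4 bins:
  bin 1: 28 + 9 = 37
  bin 2: 25 + 11 = 36
  bin 3: 20 + 10 + 4 = 34
  bin 4: 8 = 8
This matches the lower bound, so 4 is optimal.

4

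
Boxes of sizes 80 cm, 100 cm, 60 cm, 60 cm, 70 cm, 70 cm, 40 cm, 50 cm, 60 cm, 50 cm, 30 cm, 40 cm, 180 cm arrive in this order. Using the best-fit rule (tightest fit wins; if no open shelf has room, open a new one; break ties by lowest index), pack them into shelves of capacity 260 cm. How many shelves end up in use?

  80 → shelf 1 (new)  [load 80/260]
  100 → shelf 1  [load 180/260]
  60 → shelf 1  [load 240/260]
  60 → shelf 2 (new)  [load 60/260]
  70 → shelf 2  [load 130/260]
  70 → shelf 2  [load 200/260]
  40 → shelf 2  [load 240/260]
  50 → shelf 3 (new)  [load 50/260]
  60 → shelf 3  [load 110/260]
  50 → shelf 3  [load 160/260]
  30 → shelf 3  [load 190/260]
  40 → shelf 3  [load 230/260]
  180 → shelf 4 (new)  [load 180/260]
4 shelves opened.

4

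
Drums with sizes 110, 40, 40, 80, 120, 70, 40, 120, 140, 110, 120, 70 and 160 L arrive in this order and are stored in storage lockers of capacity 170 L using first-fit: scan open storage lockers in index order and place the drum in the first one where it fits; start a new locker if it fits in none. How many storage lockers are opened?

9

  110 → locker 1 (new)  [load 110/170]
  40 → locker 1  [load 150/170]
  40 → locker 2 (new)  [load 40/170]
  80 → locker 2  [load 120/170]
  120 → locker 3 (new)  [load 120/170]
  70 → locker 4 (new)  [load 70/170]
  40 → locker 2  [load 160/170]
  120 → locker 5 (new)  [load 120/170]
  140 → locker 6 (new)  [load 140/170]
  110 → locker 7 (new)  [load 110/170]
  120 → locker 8 (new)  [load 120/170]
  70 → locker 4  [load 140/170]
  160 → locker 9 (new)  [load 160/170]
9 storage lockers opened.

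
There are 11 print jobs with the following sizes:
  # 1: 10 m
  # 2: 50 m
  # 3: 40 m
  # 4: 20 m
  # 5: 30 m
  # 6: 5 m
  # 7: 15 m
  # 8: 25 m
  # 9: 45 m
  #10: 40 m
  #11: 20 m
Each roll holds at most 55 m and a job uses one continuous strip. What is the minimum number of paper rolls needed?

Total = 50 + 45 + 40 + 40 + 30 + 25 + 20 + 20 + 15 + 10 + 5 = 300 m.
Lower bound: ⌈300/55⌉ = 6 paper rolls.
A packing using 6 paper rolls:
  roll 1: 50 + 5 = 55
  roll 2: 45 + 10 = 55
  roll 3: 40 + 15 = 55
  roll 4: 40 = 40
  roll 5: 30 + 25 = 55
  roll 6: 20 + 20 = 40
This matches the lower bound, so 6 is optimal.

6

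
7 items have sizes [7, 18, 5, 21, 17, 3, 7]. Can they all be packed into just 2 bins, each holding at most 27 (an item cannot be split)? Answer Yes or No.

No

Total = 78; ⌈78/27⌉ = 3.
At least 3 bins are required, but only 2 are allowed.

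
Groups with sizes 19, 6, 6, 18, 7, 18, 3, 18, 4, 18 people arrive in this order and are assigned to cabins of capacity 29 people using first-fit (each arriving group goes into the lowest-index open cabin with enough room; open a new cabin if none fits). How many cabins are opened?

5

  19 → cabin 1 (new)  [load 19/29]
  6 → cabin 1  [load 25/29]
  6 → cabin 2 (new)  [load 6/29]
  18 → cabin 2  [load 24/29]
  7 → cabin 3 (new)  [load 7/29]
  18 → cabin 3  [load 25/29]
  3 → cabin 1  [load 28/29]
  18 → cabin 4 (new)  [load 18/29]
  4 → cabin 2  [load 28/29]
  18 → cabin 5 (new)  [load 18/29]
5 cabins opened.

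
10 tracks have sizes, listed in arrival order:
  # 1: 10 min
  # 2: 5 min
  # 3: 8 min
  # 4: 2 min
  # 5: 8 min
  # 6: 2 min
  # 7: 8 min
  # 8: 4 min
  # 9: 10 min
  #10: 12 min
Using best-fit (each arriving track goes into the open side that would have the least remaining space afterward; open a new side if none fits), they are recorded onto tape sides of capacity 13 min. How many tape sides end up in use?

  10 → side 1 (new)  [load 10/13]
  5 → side 2 (new)  [load 5/13]
  8 → side 2  [load 13/13]
  2 → side 1  [load 12/13]
  8 → side 3 (new)  [load 8/13]
  2 → side 3  [load 10/13]
  8 → side 4 (new)  [load 8/13]
  4 → side 4  [load 12/13]
  10 → side 5 (new)  [load 10/13]
  12 → side 6 (new)  [load 12/13]
6 tape sides opened.

6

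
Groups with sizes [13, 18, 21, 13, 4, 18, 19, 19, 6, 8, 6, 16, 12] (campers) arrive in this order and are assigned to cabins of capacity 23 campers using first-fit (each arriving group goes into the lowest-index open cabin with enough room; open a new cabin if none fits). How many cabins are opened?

  13 → cabin 1 (new)  [load 13/23]
  18 → cabin 2 (new)  [load 18/23]
  21 → cabin 3 (new)  [load 21/23]
  13 → cabin 4 (new)  [load 13/23]
  4 → cabin 1  [load 17/23]
  18 → cabin 5 (new)  [load 18/23]
  19 → cabin 6 (new)  [load 19/23]
  19 → cabin 7 (new)  [load 19/23]
  6 → cabin 1  [load 23/23]
  8 → cabin 4  [load 21/23]
  6 → cabin 8 (new)  [load 6/23]
  16 → cabin 8  [load 22/23]
  12 → cabin 9 (new)  [load 12/23]
9 cabins opened.

9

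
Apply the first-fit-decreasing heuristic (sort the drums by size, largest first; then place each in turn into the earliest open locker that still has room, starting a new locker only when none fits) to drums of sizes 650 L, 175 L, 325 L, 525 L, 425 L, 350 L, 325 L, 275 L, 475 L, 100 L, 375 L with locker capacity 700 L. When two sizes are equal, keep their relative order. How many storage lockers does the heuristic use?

Sorted descending: 650, 525, 475, 425, 375, 350, 325, 325, 275, 175, 100.
  650 → locker 1 (new)  [load 650/700]
  525 → locker 2 (new)  [load 525/700]
  475 → locker 3 (new)  [load 475/700]
  425 → locker 4 (new)  [load 425/700]
  375 → locker 5 (new)  [load 375/700]
  350 → locker 6 (new)  [load 350/700]
  325 → locker 5  [load 700/700]
  325 → locker 6  [load 675/700]
  275 → locker 4  [load 700/700]
  175 → locker 2  [load 700/700]
  100 → locker 3  [load 575/700]
6 storage lockers opened.

6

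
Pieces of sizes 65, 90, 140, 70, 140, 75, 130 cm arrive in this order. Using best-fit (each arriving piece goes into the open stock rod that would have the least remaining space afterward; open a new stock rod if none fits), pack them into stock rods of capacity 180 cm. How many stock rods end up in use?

5

  65 → stock rod 1 (new)  [load 65/180]
  90 → stock rod 1  [load 155/180]
  140 → stock rod 2 (new)  [load 140/180]
  70 → stock rod 3 (new)  [load 70/180]
  140 → stock rod 4 (new)  [load 140/180]
  75 → stock rod 3  [load 145/180]
  130 → stock rod 5 (new)  [load 130/180]
5 stock rods opened.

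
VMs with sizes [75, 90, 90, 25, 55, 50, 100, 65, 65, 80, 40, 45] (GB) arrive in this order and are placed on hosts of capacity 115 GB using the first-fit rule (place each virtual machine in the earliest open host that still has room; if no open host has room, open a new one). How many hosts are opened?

  75 → host 1 (new)  [load 75/115]
  90 → host 2 (new)  [load 90/115]
  90 → host 3 (new)  [load 90/115]
  25 → host 1  [load 100/115]
  55 → host 4 (new)  [load 55/115]
  50 → host 4  [load 105/115]
  100 → host 5 (new)  [load 100/115]
  65 → host 6 (new)  [load 65/115]
  65 → host 7 (new)  [load 65/115]
  80 → host 8 (new)  [load 80/115]
  40 → host 6  [load 105/115]
  45 → host 7  [load 110/115]
8 hosts opened.

8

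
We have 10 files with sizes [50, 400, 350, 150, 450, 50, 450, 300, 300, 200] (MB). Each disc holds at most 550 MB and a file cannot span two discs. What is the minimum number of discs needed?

6

Total = 450 + 450 + 400 + 350 + 300 + 300 + 200 + 150 + 50 + 50 = 2700 MB.
Lower bound: ⌈2700/550⌉ = 5 discs.
Also, 6 files each exceed 275 MB, and no two of those can share a disc, so at least 6 discs are needed.
A packing using 6 discs:
  disc 1: 450 + 50 + 50 = 550
  disc 2: 450 = 450
  disc 3: 400 + 150 = 550
  disc 4: 350 + 200 = 550
  disc 5: 300 = 300
  disc 6: 300 = 300
This matches the lower bound, so 6 is optimal.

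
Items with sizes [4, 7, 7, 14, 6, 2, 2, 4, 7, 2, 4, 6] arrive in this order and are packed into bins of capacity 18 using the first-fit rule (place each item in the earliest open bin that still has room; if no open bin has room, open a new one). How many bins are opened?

  4 → bin 1 (new)  [load 4/18]
  7 → bin 1  [load 11/18]
  7 → bin 1  [load 18/18]
  14 → bin 2 (new)  [load 14/18]
  6 → bin 3 (new)  [load 6/18]
  2 → bin 2  [load 16/18]
  2 → bin 2  [load 18/18]
  4 → bin 3  [load 10/18]
  7 → bin 3  [load 17/18]
  2 → bin 4 (new)  [load 2/18]
  4 → bin 4  [load 6/18]
  6 → bin 4  [load 12/18]
4 bins opened.

4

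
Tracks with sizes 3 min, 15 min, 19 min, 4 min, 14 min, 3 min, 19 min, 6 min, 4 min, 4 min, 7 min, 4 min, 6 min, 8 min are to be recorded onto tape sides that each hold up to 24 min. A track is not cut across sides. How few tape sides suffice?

5

Total = 19 + 19 + 15 + 14 + 8 + 7 + 6 + 6 + 4 + 4 + 4 + 4 + 3 + 3 = 116 min.
Lower bound: ⌈116/24⌉ = 5 tape sides.
A packing using 5 tape sides:
  side 1: 19 + 4 = 23
  side 2: 19 + 4 = 23
  side 3: 15 + 8 = 23
  side 4: 14 + 7 + 3 = 24
  side 5: 6 + 6 + 4 + 4 + 3 = 23
This matches the lower bound, so 5 is optimal.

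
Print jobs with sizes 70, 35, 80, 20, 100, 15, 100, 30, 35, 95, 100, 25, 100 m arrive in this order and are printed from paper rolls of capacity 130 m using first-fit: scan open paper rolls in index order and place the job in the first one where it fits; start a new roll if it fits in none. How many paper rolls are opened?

7

  70 → roll 1 (new)  [load 70/130]
  35 → roll 1  [load 105/130]
  80 → roll 2 (new)  [load 80/130]
  20 → roll 1  [load 125/130]
  100 → roll 3 (new)  [load 100/130]
  15 → roll 2  [load 95/130]
  100 → roll 4 (new)  [load 100/130]
  30 → roll 2  [load 125/130]
  35 → roll 5 (new)  [load 35/130]
  95 → roll 5  [load 130/130]
  100 → roll 6 (new)  [load 100/130]
  25 → roll 3  [load 125/130]
  100 → roll 7 (new)  [load 100/130]
7 paper rolls opened.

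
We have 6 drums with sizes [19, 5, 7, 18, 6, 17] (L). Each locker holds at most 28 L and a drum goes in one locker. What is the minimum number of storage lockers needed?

3

Total = 19 + 18 + 17 + 7 + 6 + 5 = 72 L.
Lower bound: ⌈72/28⌉ = 3 storage lockers.
A packing using 3 storage lockers:
  locker 1: 19 + 7 = 26
  locker 2: 18 + 6 = 24
  locker 3: 17 + 5 = 22
This matches the lower bound, so 3 is optimal.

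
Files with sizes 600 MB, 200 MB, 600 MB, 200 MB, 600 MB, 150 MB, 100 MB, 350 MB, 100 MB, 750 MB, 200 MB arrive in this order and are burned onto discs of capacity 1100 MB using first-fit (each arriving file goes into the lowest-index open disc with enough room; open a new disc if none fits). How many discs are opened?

  600 → disc 1 (new)  [load 600/1100]
  200 → disc 1  [load 800/1100]
  600 → disc 2 (new)  [load 600/1100]
  200 → disc 1  [load 1000/1100]
  600 → disc 3 (new)  [load 600/1100]
  150 → disc 2  [load 750/1100]
  100 → disc 1  [load 1100/1100]
  350 → disc 2  [load 1100/1100]
  100 → disc 3  [load 700/1100]
  750 → disc 4 (new)  [load 750/1100]
  200 → disc 3  [load 900/1100]
4 discs opened.

4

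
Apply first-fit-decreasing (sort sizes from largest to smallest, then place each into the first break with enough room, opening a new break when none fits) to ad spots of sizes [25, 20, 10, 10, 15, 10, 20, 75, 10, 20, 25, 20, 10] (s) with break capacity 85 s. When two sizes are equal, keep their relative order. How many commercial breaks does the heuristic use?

4

Sorted descending: 75, 25, 25, 20, 20, 20, 20, 15, 10, 10, 10, 10, 10.
  75 → break 1 (new)  [load 75/85]
  25 → break 2 (new)  [load 25/85]
  25 → break 2  [load 50/85]
  20 → break 2  [load 70/85]
  20 → break 3 (new)  [load 20/85]
  20 → break 3  [load 40/85]
  20 → break 3  [load 60/85]
  15 → break 2  [load 85/85]
  10 → break 1  [load 85/85]
  10 → break 3  [load 70/85]
  10 → break 3  [load 80/85]
  10 → break 4 (new)  [load 10/85]
  10 → break 4  [load 20/85]
4 commercial breaks opened.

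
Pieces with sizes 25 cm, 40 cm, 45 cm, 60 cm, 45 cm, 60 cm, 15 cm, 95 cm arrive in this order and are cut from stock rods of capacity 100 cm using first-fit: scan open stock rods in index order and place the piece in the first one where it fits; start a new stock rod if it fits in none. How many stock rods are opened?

5

  25 → stock rod 1 (new)  [load 25/100]
  40 → stock rod 1  [load 65/100]
  45 → stock rod 2 (new)  [load 45/100]
  60 → stock rod 3 (new)  [load 60/100]
  45 → stock rod 2  [load 90/100]
  60 → stock rod 4 (new)  [load 60/100]
  15 → stock rod 1  [load 80/100]
  95 → stock rod 5 (new)  [load 95/100]
5 stock rods opened.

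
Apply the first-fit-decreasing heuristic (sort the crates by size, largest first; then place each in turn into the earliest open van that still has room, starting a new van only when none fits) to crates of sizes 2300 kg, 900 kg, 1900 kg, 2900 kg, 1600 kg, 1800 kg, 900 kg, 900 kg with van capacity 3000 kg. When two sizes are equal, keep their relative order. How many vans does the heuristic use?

Sorted descending: 2900, 2300, 1900, 1800, 1600, 900, 900, 900.
  2900 → van 1 (new)  [load 2900/3000]
  2300 → van 2 (new)  [load 2300/3000]
  1900 → van 3 (new)  [load 1900/3000]
  1800 → van 4 (new)  [load 1800/3000]
  1600 → van 5 (new)  [load 1600/3000]
  900 → van 3  [load 2800/3000]
  900 → van 4  [load 2700/3000]
  900 → van 5  [load 2500/3000]
5 vans opened.

5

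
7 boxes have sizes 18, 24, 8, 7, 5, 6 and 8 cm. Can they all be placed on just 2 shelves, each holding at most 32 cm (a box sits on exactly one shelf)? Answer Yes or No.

Total = 76 cm; ⌈76/32⌉ = 3.
At least 3 shelves are required, but only 2 are allowed.

No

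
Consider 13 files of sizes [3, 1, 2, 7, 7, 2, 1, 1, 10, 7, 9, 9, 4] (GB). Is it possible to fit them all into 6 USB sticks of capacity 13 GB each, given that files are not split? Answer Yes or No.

Yes

A valid assignment using 6 USB sticks:
  USB stick 1: 10 + 3 = 13
  USB stick 2: 9 + 4 = 13
  USB stick 3: 9 + 2 + 2 = 13
  USB stick 4: 7 + 1 + 1 + 1 = 10
  USB stick 5: 7 = 7
  USB stick 6: 7 = 7
Every load is within 13 GB, so 6 USB sticks suffice.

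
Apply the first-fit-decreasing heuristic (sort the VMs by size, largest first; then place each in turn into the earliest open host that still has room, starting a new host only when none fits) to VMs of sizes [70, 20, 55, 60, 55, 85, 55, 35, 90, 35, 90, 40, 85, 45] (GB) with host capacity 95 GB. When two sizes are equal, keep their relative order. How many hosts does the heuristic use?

10

Sorted descending: 90, 90, 85, 85, 70, 60, 55, 55, 55, 45, 40, 35, 35, 20.
  90 → host 1 (new)  [load 90/95]
  90 → host 2 (new)  [load 90/95]
  85 → host 3 (new)  [load 85/95]
  85 → host 4 (new)  [load 85/95]
  70 → host 5 (new)  [load 70/95]
  60 → host 6 (new)  [load 60/95]
  55 → host 7 (new)  [load 55/95]
  55 → host 8 (new)  [load 55/95]
  55 → host 9 (new)  [load 55/95]
  45 → host 10 (new)  [load 45/95]
  40 → host 7  [load 95/95]
  35 → host 6  [load 95/95]
  35 → host 8  [load 90/95]
  20 → host 5  [load 90/95]
10 hosts opened.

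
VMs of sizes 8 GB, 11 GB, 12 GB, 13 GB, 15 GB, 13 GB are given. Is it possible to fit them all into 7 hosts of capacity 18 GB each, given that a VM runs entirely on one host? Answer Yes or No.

Yes

A valid assignment using 6 hosts:
  host 1: 15 = 15
  host 2: 13 = 13
  host 3: 13 = 13
  host 4: 12 = 12
  host 5: 11 = 11
  host 6: 8 = 8
That uses only 6 ≤ 7, so 7 hosts are enough.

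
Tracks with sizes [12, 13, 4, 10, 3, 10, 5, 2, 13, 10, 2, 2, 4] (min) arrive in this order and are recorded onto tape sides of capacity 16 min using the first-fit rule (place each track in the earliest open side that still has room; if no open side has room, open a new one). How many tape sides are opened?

6

  12 → side 1 (new)  [load 12/16]
  13 → side 2 (new)  [load 13/16]
  4 → side 1  [load 16/16]
  10 → side 3 (new)  [load 10/16]
  3 → side 2  [load 16/16]
  10 → side 4 (new)  [load 10/16]
  5 → side 3  [load 15/16]
  2 → side 4  [load 12/16]
  13 → side 5 (new)  [load 13/16]
  10 → side 6 (new)  [load 10/16]
  2 → side 4  [load 14/16]
  2 → side 4  [load 16/16]
  4 → side 6  [load 14/16]
6 tape sides opened.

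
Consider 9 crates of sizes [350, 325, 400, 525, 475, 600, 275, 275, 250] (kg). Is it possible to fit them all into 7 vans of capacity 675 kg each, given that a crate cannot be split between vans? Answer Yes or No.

Yes

A valid assignment using 6 vans:
  van 1: 600 = 600
  van 2: 525 = 525
  van 3: 475 = 475
  van 4: 400 + 275 = 675
  van 5: 350 + 325 = 675
  van 6: 275 + 250 = 525
That uses only 6 ≤ 7, so 7 vans are enough.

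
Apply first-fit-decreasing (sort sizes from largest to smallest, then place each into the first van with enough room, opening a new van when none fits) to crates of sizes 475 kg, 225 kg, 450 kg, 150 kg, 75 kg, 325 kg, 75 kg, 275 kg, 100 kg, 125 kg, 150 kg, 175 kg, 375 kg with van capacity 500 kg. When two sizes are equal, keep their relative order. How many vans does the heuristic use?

7

Sorted descending: 475, 450, 375, 325, 275, 225, 175, 150, 150, 125, 100, 75, 75.
  475 → van 1 (new)  [load 475/500]
  450 → van 2 (new)  [load 450/500]
  375 → van 3 (new)  [load 375/500]
  325 → van 4 (new)  [load 325/500]
  275 → van 5 (new)  [load 275/500]
  225 → van 5  [load 500/500]
  175 → van 4  [load 500/500]
  150 → van 6 (new)  [load 150/500]
  150 → van 6  [load 300/500]
  125 → van 3  [load 500/500]
  100 → van 6  [load 400/500]
  75 → van 6  [load 475/500]
  75 → van 7 (new)  [load 75/500]
7 vans opened.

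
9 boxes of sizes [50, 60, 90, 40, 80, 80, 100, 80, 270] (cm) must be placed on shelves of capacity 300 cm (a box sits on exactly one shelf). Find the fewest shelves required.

Total = 270 + 100 + 90 + 80 + 80 + 80 + 60 + 50 + 40 = 850 cm.
Lower bound: ⌈850/300⌉ = 3 shelves.
A packing using 3 shelves:
  shelf 1: 270 = 270
  shelf 2: 100 + 90 + 60 + 50 = 300
  shelf 3: 80 + 80 + 80 + 40 = 280
This matches the lower bound, so 3 is optimal.

3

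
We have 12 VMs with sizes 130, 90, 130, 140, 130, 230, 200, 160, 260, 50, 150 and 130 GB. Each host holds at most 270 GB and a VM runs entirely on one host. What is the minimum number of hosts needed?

Total = 260 + 230 + 200 + 160 + 150 + 140 + 130 + 130 + 130 + 130 + 90 + 50 = 1800 GB.
Lower bound: ⌈1800/270⌉ = 7 hosts.
A packing using 8 hosts:
  host 1: 260 = 260
  host 2: 230 = 230
  host 3: 200 + 50 = 250
  host 4: 160 + 90 = 250
  host 5: 150 = 150
  host 6: 140 + 130 = 270
  host 7: 130 + 130 = 260
  host 8: 130 = 130
No arrangement into 7 hosts stays within capacity, so 8 is optimal.

8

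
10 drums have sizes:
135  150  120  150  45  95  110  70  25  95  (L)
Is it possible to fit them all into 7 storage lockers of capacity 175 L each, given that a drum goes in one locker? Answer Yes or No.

A valid assignment using 7 storage lockers:
  locker 1: 150 + 25 = 175
  locker 2: 150 = 150
  locker 3: 135 = 135
  locker 4: 120 + 45 = 165
  locker 5: 110 = 110
  locker 6: 95 + 70 = 165
  locker 7: 95 = 95
Every load is within 175 L, so 7 storage lockers suffice.

Yes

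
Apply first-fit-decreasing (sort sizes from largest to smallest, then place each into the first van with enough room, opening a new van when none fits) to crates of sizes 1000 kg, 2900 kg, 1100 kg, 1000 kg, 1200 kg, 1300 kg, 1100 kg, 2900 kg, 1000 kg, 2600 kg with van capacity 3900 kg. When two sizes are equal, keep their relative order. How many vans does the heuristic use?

Sorted descending: 2900, 2900, 2600, 1300, 1200, 1100, 1100, 1000, 1000, 1000.
  2900 → van 1 (new)  [load 2900/3900]
  2900 → van 2 (new)  [load 2900/3900]
  2600 → van 3 (new)  [load 2600/3900]
  1300 → van 3  [load 3900/3900]
  1200 → van 4 (new)  [load 1200/3900]
  1100 → van 4  [load 2300/3900]
  1100 → van 4  [load 3400/3900]
  1000 → van 1  [load 3900/3900]
  1000 → van 2  [load 3900/3900]
  1000 → van 5 (new)  [load 1000/3900]
5 vans opened.

5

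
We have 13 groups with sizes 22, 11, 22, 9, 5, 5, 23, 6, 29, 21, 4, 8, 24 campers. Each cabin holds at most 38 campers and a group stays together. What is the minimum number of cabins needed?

6

Total = 29 + 24 + 23 + 22 + 22 + 21 + 11 + 9 + 8 + 6 + 5 + 5 + 4 = 189 campers.
Lower bound: ⌈189/38⌉ = 5 cabins.
Also, 6 groups each exceed 19 campers, and no two of those can share a cabin, so at least 6 cabins are needed.
A packing using 6 cabins:
  cabin 1: 29 + 9 = 38
  cabin 2: 24 + 11 = 35
  cabin 3: 23 + 8 + 6 = 37
  cabin 4: 22 + 5 + 5 + 4 = 36
  cabin 5: 22 = 22
  cabin 6: 21 = 21
This matches the lower bound, so 6 is optimal.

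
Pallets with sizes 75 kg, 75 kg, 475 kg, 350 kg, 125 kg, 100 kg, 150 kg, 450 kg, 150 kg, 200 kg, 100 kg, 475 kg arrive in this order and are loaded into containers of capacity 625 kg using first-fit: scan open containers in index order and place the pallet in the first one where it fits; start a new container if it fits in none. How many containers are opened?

  75 → container 1 (new)  [load 75/625]
  75 → container 1  [load 150/625]
  475 → container 1  [load 625/625]
  350 → container 2 (new)  [load 350/625]
  125 → container 2  [load 475/625]
  100 → container 2  [load 575/625]
  150 → container 3 (new)  [load 150/625]
  450 → container 3  [load 600/625]
  150 → container 4 (new)  [load 150/625]
  200 → container 4  [load 350/625]
  100 → container 4  [load 450/625]
  475 → container 5 (new)  [load 475/625]
5 containers opened.

5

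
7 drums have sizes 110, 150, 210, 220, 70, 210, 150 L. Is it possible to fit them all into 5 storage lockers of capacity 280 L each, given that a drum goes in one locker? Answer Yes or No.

Yes

A valid assignment using 5 storage lockers:
  locker 1: 220 = 220
  locker 2: 210 + 70 = 280
  locker 3: 210 = 210
  locker 4: 150 + 110 = 260
  locker 5: 150 = 150
Every load is within 280 L, so 5 storage lockers suffice.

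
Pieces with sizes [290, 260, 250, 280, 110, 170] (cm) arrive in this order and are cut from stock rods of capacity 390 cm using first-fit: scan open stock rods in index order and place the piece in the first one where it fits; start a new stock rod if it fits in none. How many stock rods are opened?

  290 → stock rod 1 (new)  [load 290/390]
  260 → stock rod 2 (new)  [load 260/390]
  250 → stock rod 3 (new)  [load 250/390]
  280 → stock rod 4 (new)  [load 280/390]
  110 → stock rod 2  [load 370/390]
  170 → stock rod 5 (new)  [load 170/390]
5 stock rods opened.

5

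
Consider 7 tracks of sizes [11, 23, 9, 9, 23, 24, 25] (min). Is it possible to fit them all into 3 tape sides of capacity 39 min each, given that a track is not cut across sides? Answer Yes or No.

No

Total = 124 min; ⌈124/39⌉ = 4.
At least 4 tape sides are required, but only 3 are allowed.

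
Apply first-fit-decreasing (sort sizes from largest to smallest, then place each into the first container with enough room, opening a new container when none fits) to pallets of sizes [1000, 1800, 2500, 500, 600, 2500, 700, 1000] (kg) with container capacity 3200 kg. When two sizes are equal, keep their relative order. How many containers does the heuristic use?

4

Sorted descending: 2500, 2500, 1800, 1000, 1000, 700, 600, 500.
  2500 → container 1 (new)  [load 2500/3200]
  2500 → container 2 (new)  [load 2500/3200]
  1800 → container 3 (new)  [load 1800/3200]
  1000 → container 3  [load 2800/3200]
  1000 → container 4 (new)  [load 1000/3200]
  700 → container 1  [load 3200/3200]
  600 → container 2  [load 3100/3200]
  500 → container 4  [load 1500/3200]
4 containers opened.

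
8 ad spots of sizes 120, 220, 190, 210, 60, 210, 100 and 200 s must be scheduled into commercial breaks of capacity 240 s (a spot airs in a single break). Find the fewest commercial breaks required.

Total = 220 + 210 + 210 + 200 + 190 + 120 + 100 + 60 = 1310 s.
Lower bound: ⌈1310/240⌉ = 6 commercial breaks.
A packing using 7 commercial breaks:
  break 1: 220 = 220
  break 2: 210 = 210
  break 3: 210 = 210
  break 4: 200 = 200
  break 5: 190 = 190
  break 6: 120 + 100 = 220
  break 7: 60 = 60
No arrangement into 6 commercial breaks stays within capacity, so 7 is optimal.

7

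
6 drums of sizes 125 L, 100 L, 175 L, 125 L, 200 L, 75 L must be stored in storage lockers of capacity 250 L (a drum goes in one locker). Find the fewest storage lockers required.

Total = 200 + 175 + 125 + 125 + 100 + 75 = 800 L.
Lower bound: ⌈800/250⌉ = 4 storage lockers.
A packing using 4 storage lockers:
  locker 1: 200 = 200
  locker 2: 175 + 75 = 250
  locker 3: 125 + 125 = 250
  locker 4: 100 = 100
This matches the lower bound, so 4 is optimal.

4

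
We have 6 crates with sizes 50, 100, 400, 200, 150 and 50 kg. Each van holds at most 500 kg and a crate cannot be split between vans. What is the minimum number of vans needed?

Total = 400 + 200 + 150 + 100 + 50 + 50 = 950 kg.
Lower bound: ⌈950/500⌉ = 2 vans.
A packing using 2 vans:
  van 1: 400 + 100 = 500
  van 2: 200 + 150 + 50 + 50 = 450
This matches the lower bound, so 2 is optimal.

2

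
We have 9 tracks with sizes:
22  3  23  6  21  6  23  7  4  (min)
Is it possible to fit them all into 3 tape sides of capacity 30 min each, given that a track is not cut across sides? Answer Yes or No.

No

Total = 115 min; ⌈115/30⌉ = 4.
At least 4 tape sides are required, but only 3 are allowed.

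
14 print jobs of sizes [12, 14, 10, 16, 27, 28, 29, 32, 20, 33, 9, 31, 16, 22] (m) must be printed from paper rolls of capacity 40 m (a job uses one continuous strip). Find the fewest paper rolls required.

Total = 33 + 32 + 31 + 29 + 28 + 27 + 22 + 20 + 16 + 16 + 14 + 12 + 10 + 9 = 299 m.
Lower bound: ⌈299/40⌉ = 8 paper rolls.
A packing using 9 paper rolls:
  roll 1: 33 = 33
  roll 2: 32 = 32
  roll 3: 31 + 9 = 40
  roll 4: 29 + 10 = 39
  roll 5: 28 + 12 = 40
  roll 6: 27 = 27
  roll 7: 22 + 16 = 38
  roll 8: 20 + 16 = 36
  roll 9: 14 = 14
No arrangement into 8 paper rolls stays within capacity, so 9 is optimal.

9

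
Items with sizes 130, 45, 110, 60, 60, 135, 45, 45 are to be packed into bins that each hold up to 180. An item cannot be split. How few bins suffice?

4

Total = 135 + 130 + 110 + 60 + 60 + 45 + 45 + 45 = 630.
Lower bound: ⌈630/180⌉ = 4 bins.
A packing using 4 bins:
  bin 1: 135 + 45 = 180
  bin 2: 130 + 45 = 175
  bin 3: 110 + 60 = 170
  bin 4: 60 + 45 = 105
This matches the lower bound, so 4 is optimal.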